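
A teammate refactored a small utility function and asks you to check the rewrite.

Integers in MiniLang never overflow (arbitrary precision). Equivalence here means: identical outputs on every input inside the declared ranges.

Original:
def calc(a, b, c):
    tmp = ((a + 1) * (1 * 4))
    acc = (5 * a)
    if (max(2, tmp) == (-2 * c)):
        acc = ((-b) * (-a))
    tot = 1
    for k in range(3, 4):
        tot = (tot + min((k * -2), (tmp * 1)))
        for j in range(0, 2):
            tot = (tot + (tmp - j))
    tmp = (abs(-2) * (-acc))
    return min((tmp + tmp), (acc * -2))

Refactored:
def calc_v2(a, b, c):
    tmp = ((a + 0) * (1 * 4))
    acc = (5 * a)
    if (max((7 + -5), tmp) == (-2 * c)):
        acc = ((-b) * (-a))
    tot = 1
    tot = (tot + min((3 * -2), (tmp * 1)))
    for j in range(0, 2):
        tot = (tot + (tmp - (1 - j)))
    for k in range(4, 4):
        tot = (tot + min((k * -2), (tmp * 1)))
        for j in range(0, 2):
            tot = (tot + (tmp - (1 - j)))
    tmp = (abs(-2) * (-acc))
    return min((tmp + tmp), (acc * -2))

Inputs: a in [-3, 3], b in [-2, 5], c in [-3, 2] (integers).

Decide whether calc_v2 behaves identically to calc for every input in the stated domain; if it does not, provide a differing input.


At a=1, b=-2, c=-2: calc gives -20, calc_v2 gives 4.
verdict: not equivalent; witness: a=1, b=-2, c=-2


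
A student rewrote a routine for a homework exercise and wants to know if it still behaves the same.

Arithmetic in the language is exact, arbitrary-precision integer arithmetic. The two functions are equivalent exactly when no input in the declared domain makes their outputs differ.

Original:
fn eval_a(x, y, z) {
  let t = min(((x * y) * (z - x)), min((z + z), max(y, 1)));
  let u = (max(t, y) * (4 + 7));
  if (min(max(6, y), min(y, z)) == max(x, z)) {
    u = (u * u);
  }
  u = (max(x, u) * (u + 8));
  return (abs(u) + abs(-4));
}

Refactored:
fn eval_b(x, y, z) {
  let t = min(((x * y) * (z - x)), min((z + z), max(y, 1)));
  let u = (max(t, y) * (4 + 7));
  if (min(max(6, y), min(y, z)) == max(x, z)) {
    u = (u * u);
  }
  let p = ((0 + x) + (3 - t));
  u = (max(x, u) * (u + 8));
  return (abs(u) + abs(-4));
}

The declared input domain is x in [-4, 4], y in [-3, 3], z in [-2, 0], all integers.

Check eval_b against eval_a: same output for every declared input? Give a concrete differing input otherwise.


Comparing the listings, the differences include: arithmetic usage differs; also local variable names differ; also constant usage differs; also statement counts differ.
One worked example (x=-1, y=0, z=-2) — eval_a: t := -4 | u := 0 | (min(max(6, y), min(y, z)) == max(x, z)): false | u := 0 | result 4; eval_b: t := -4 | u := 0 | (min(max(6, y), min(y, z)) == max(x, z)): false | p := 6 | u := 0 | result 4; agreement on 4.
Every one of the 189 inputs gives matching results.
verdict: equivalent


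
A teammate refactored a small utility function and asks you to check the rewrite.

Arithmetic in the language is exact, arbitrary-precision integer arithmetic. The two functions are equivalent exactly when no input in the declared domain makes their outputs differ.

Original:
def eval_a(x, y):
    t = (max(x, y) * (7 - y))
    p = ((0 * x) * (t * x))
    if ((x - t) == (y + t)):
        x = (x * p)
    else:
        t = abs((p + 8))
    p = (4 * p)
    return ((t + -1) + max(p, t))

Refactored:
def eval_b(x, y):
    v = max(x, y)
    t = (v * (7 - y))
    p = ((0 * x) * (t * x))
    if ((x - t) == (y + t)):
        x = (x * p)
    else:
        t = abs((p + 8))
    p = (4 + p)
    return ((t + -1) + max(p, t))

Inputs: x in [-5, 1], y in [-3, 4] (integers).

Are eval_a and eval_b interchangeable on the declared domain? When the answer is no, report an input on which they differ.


Take x=0, y=0.
eval_a: t=0, then p=0, then ((x - t) == (y + t)) is true, then x=0, then p=0, then returns -1
eval_b: v=0, then t=0, then p=0, then ((x - t) == (y + t)) is true, then x=0, then p=4, then returns 3
-1 against 3: the behavior changed.
verdict: not equivalent; witness: x=0, y=0


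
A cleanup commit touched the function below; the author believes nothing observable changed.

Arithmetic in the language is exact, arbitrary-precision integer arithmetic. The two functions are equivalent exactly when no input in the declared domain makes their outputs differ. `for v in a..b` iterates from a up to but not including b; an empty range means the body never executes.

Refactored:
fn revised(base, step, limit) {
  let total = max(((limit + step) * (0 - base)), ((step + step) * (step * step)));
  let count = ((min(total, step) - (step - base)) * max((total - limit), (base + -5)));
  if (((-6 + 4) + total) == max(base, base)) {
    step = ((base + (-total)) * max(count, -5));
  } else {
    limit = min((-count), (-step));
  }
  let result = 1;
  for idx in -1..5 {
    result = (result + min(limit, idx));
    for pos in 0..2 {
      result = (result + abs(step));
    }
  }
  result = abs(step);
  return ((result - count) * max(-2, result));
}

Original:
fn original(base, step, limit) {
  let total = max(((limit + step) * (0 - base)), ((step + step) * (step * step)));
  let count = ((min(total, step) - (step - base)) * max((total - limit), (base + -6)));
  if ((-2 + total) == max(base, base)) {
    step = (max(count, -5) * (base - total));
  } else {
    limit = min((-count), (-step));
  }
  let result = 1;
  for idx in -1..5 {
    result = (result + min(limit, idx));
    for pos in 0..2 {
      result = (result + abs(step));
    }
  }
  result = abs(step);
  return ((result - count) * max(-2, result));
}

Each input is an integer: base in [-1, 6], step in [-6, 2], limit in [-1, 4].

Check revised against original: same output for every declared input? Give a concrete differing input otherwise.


There is a counterexample at base=1, step=-3, limit=4: 24 on one side, 21 on the other.
original: total=-1, then count=-5, then ((-2 + total) == max(base, base)) is false, then limit=3, then result=1, then (idx=-1), then result=0, then (pos=0), then result=3, then (pos=1), then result=6, then (idx=0), then result=6, then (pos=0), then result=9, then (pos=1), then result=12, then (idx=1), then result=13, then (pos=0), then result=16, then (pos=1), then result=19, then (idx=2), then result=21, then (pos=0), then result=24, then (pos=1), then result=27, then (idx=3), then result=30, then (pos=0), then result=33, then (pos=1), then result=36, then (idx=4), then result=39, then (pos=0), then result=42, then (pos=1), then result=45, then result=3, then returns 24
revised: total=-1, then count=-4, then (((-6 + 4) + total) == max(base, base)) is false, then limit=3, then result=1, then (idx=-1), then result=0, then (pos=0), then result=3, then (pos=1), then result=6, then (idx=0), then result=6, then (pos=0), then result=9, then (pos=1), then result=12, then (idx=1), then result=13, then (pos=0), then result=16, then (pos=1), then result=19, then (idx=2), then result=21, then (pos=0), then result=24, then (pos=1), then result=27, then (idx=3), then result=30, then (pos=0), then result=33, then (pos=1), then result=36, then (idx=4), then result=39, then (pos=0), then result=42, then (pos=1), then result=45, then result=3, then returns 21
verdict: not equivalent; witness: base=1, step=-3, limit=4


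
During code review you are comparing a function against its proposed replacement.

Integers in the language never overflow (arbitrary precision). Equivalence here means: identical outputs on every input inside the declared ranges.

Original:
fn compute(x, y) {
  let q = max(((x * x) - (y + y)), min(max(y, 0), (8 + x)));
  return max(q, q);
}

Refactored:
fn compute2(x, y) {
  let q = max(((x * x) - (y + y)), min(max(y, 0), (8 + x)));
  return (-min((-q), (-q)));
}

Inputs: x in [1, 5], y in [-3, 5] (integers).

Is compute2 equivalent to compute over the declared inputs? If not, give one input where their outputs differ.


Although min/max/abs usage differs, 45/45 inputs agree.
verdict: equivalent


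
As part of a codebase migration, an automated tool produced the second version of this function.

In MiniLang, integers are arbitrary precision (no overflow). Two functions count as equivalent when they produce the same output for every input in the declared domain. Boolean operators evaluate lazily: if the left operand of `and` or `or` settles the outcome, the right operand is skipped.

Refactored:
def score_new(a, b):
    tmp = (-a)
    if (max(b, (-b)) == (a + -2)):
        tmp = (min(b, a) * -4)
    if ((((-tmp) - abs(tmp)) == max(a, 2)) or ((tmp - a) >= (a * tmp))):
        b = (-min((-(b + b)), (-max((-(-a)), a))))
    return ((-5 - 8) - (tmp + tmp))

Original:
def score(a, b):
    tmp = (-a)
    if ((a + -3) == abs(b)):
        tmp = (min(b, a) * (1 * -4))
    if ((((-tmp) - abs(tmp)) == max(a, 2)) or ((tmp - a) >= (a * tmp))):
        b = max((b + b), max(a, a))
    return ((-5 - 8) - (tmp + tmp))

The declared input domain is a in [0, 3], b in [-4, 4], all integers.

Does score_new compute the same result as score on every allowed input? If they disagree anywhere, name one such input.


The rewrite breaks on a=2, b=0, where the results are -9 and -13.
score: tmp = -2; ((a + -3) == abs(b)) -> false; ((((-tmp) - abs(tmp)) == max(a, 2)) or ((tmp - a) >= (a * tmp))) -> true; b = 2; return -9
score_new: tmp = -2; (max(b, (-b)) == (a + -2)) -> true; tmp = 0; ((((-tmp) - abs(tmp)) == max(a, 2)) or ((tmp - a) >= (a * tmp))) -> false; return -13
verdict: not equivalent; witness: a=2, b=0


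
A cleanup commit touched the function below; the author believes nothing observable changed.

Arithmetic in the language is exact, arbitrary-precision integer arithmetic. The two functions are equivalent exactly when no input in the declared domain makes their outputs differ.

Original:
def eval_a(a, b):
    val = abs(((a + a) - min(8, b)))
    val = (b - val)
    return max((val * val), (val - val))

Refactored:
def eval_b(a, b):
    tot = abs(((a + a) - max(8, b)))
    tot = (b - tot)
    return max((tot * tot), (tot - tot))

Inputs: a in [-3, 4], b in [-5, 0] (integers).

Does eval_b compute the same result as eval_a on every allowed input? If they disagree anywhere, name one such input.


Evaluate both at a=-3, b=-5.
eval_a: val becomes 1; next val becomes -6; next final value 36
eval_b: tot becomes 14; next tot becomes -19; next final value 361
36 vs 361 — the two versions disagree here.
verdict: not equivalent; witness: a=-3, b=-5


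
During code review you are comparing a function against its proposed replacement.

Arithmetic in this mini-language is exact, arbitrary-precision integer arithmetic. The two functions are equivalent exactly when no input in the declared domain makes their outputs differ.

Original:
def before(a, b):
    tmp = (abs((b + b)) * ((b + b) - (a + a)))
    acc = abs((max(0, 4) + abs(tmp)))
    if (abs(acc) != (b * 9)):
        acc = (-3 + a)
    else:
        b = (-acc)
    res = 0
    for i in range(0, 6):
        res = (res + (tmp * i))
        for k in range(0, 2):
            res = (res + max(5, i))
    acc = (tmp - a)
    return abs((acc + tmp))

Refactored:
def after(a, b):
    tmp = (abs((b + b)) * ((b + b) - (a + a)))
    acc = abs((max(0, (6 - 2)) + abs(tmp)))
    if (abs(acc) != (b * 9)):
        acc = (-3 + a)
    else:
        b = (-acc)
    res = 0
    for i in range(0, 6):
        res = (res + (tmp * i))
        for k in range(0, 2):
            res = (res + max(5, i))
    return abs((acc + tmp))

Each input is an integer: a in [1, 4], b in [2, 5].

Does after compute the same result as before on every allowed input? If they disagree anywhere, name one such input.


Take a=1, b=2.
before: tmp=8, then acc=12, then (abs(acc) != (b * 9)) is true, then acc=-2, then res=0, then (i=0), then res=0, then (k=0), then res=5, then (k=1), then res=10, then (i=1), then res=18, then (k=0), then res=23, then (k=1), then res=28, then (i=2), then res=44, then (k=0), then res=49, then (k=1), then res=54, then (i=3), then res=78, then (k=0), then res=83, then (k=1), then res=88, then (i=4), then res=120, then (k=0), then res=125, then (k=1), then res=130, then (i=5), then res=170, then (k=0), then res=175, then (k=1), then res=180, then acc=7, then returns 15
after: tmp=8, then acc=12, then (abs(acc) != (b * 9)) is true, then acc=-2, then res=0, then (i=0), then res=0, then (k=0), then res=5, then (k=1), then res=10, then (i=1), then res=18, then (k=0), then res=23, then (k=1), then res=28, then (i=2), then res=44, then (k=0), then res=49, then (k=1), then res=54, then (i=3), then res=78, then (k=0), then res=83, then (k=1), then res=88, then (i=4), then res=120, then (k=0), then res=125, then (k=1), then res=130, then (i=5), then res=170, then (k=0), then res=175, then (k=1), then res=180, then returns 6
15 against 6: the behavior changed.
verdict: not equivalent; witness: a=1, b=2


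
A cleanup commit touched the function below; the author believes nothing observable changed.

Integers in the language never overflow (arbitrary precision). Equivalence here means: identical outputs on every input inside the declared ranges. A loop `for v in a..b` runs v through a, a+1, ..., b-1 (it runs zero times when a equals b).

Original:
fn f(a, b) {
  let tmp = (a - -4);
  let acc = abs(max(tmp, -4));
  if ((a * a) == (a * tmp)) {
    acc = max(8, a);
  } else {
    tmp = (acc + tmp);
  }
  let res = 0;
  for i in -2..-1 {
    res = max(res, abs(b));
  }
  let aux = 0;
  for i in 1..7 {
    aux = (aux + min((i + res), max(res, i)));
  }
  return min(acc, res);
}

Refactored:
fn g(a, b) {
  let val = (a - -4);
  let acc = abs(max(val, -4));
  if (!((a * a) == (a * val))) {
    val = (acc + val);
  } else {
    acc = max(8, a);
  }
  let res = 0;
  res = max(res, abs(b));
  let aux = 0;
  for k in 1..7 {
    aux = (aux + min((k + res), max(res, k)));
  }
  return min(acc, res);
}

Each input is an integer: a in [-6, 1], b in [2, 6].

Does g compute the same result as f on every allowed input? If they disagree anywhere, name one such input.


Differences: loop structure differs, plus boolean connective usage differs, plus statement counts differ, plus local variable names differ — yet all 40 inputs agree.
verdict: equivalent


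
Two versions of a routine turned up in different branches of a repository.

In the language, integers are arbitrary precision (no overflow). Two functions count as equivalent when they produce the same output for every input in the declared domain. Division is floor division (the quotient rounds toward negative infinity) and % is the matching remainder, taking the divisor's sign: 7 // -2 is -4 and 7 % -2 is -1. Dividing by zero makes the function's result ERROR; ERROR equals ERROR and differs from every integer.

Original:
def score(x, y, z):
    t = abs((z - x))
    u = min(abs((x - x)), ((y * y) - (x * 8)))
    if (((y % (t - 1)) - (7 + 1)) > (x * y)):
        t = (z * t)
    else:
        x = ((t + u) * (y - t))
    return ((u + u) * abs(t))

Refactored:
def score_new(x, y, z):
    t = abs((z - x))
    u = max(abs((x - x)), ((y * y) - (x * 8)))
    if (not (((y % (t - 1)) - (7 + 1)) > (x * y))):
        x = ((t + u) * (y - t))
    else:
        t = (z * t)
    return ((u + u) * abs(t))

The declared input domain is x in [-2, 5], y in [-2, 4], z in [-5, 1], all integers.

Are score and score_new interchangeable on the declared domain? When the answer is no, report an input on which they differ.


The rewrite breaks on x=-2, y=-2, z=-5, where the results are 0 and 120.
score: t = 3; u = 0; (((y % (t - 1)) - (7 + 1)) > (x * y)) -> false; x = -15; return 0
score_new: t = 3; u = 20; (not (((y % (t - 1)) - (7 + 1)) > (x * y))) -> true; x = -115; return 120
verdict: not equivalent; witness: x=-2, y=-2, z=-5


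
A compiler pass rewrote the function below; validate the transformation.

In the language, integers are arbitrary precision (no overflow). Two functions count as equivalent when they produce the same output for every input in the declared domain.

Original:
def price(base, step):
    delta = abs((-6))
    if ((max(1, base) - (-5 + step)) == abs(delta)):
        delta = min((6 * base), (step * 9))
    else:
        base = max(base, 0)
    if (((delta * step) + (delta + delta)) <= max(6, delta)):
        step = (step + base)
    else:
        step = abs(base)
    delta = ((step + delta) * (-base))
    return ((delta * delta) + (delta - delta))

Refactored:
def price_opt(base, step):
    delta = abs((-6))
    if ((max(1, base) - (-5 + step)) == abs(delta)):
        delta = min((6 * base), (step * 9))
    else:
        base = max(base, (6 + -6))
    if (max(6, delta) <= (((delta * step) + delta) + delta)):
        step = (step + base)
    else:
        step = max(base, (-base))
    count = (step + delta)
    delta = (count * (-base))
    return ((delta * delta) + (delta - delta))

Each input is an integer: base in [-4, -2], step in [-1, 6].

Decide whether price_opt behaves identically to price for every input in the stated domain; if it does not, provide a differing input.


base=-4, step=0 yields 12544 from price but 6400 from price_opt.
verdict: not equivalent; witness: base=-4, step=0


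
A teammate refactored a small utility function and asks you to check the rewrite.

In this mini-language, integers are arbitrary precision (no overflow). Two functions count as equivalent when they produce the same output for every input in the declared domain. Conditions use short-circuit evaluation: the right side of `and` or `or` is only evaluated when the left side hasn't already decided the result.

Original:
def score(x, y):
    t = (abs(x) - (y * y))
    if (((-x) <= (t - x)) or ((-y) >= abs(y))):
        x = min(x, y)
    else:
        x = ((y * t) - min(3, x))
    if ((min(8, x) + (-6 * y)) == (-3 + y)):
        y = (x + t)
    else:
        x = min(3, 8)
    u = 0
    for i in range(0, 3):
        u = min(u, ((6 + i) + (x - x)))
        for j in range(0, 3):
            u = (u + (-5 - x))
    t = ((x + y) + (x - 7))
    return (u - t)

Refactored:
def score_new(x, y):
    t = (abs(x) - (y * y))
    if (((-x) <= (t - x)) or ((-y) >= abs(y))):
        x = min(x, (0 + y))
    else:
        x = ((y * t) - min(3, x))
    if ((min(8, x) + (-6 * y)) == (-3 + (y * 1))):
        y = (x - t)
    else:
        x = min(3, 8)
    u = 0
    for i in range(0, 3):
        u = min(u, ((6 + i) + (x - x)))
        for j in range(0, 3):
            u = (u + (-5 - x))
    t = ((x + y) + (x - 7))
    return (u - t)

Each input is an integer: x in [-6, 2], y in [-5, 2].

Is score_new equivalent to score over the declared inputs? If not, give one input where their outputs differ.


Run the pair on x=-3, y=0.
score: t = 3; (((-x) <= (t - x)) or ((-y) >= abs(y))) -> true; x = -3; ((min(8, x) + (-6 * y)) == (-3 + y)) -> true; y = 0; u = 0; [i=0]; u = 0; [j=0]; u = -2; [j=1]; u = -4; [j=2]; u = -6; [i=1]; u = -6; [j=0]; u = -8; [j=1]; u = -10; [j=2]; u = -12; [i=2]; u = -12; [j=0]; u = -14; [j=1]; u = -16; [j=2]; u = -18; t = -13; return -5
score_new: t = 3; (((-x) <= (t - x)) or ((-y) >= abs(y))) -> true; x = -3; ((min(8, x) + (-6 * y)) == (-3 + (y * 1))) -> true; y = -6; u = 0; [i=0]; u = 0; [j=0]; u = -2; [j=1]; u = -4; [j=2]; u = -6; [i=1]; u = -6; [j=0]; u = -8; [j=1]; u = -10; [j=2]; u = -12; [i=2]; u = -12; [j=0]; u = -14; [j=1]; u = -16; [j=2]; u = -18; t = -19; return 1
-5 vs 1 — the two versions disagree here.
verdict: not equivalent; witness: x=-3, y=0


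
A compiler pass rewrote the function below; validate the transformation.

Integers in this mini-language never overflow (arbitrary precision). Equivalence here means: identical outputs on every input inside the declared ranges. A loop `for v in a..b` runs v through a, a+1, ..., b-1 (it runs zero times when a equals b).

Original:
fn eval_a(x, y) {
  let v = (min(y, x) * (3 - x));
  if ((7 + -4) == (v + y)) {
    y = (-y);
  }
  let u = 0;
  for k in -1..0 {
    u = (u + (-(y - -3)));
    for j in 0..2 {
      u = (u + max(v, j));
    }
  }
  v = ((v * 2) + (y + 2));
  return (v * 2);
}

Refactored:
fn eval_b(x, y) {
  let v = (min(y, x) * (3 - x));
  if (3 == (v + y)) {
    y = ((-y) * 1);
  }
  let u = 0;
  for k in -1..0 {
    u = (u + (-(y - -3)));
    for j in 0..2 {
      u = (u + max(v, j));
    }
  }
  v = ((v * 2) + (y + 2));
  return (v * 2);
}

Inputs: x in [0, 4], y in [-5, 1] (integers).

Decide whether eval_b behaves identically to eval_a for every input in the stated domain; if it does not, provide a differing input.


Equivalent — the differences include arithmetic usage differs, plus constant usage differs, yet no declared input distinguishes the two.
One worked example (x=0, y=1) — eval_a: v = 0; ((7 + -4) == (v + y)) -> false; u = 0; [k=-1]; u = -4; [j=0]; u = -4; [j=1]; u = -3; v = 3; return 6; eval_b: v = 0; (3 == (v + y)) -> false; u = 0; [k=-1]; u = -4; [j=0]; u = -4; [j=1]; u = -3; v = 3; return 6; agreement on 6.
An exhaustive pass over the 35 declared inputs shows identical outputs.
verdict: equivalent


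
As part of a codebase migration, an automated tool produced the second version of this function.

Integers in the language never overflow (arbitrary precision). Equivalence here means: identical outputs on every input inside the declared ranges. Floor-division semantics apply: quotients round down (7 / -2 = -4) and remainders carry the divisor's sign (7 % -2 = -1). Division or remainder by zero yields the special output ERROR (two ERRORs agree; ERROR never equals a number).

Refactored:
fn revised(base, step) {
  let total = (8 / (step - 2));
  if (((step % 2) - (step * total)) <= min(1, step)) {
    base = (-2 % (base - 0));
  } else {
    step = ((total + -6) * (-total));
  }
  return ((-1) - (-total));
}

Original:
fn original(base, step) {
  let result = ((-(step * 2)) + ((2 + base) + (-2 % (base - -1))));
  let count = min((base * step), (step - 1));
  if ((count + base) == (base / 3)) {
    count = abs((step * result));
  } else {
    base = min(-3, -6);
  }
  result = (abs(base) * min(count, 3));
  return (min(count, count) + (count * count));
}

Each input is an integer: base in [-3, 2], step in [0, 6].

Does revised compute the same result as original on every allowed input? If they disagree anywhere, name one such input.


Evaluate both at base=-3, step=0.
original: result=-1, then count=-1, then ((count + base) == (base / 3)) is false, then base=-6, then result=-6, then returns 0
revised: total=-4, then (((step % 2) - (step * total)) <= min(1, step)) is true, then base=-2, then returns -5
0 and -5 differ, so these are not the same function on this domain.
verdict: not equivalent; witness: base=-3, step=0


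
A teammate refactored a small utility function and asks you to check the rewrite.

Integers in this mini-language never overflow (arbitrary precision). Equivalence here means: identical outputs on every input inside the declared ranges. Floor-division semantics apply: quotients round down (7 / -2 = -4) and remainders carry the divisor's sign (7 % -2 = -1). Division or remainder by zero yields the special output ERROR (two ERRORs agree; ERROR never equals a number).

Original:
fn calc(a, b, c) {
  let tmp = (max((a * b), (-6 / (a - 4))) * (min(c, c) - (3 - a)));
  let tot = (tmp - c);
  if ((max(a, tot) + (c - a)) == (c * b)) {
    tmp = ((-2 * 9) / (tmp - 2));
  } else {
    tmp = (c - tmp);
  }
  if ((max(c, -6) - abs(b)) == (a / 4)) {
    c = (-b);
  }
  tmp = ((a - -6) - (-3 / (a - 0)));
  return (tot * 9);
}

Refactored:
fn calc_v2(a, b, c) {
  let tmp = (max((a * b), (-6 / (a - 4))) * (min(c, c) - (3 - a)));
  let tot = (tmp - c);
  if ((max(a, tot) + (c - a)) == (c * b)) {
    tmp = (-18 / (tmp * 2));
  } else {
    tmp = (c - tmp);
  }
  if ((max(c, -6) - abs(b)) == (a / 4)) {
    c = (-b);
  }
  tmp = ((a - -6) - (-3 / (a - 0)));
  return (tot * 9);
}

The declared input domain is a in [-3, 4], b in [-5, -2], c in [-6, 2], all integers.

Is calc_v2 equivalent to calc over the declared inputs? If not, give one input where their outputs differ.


These are not equivalent — on a=3, b=-5, c=0 the outputs split (0 vs ERROR).
calc: tmp = 0; tot = 0; ((max(a, tot) + (c - a)) == (c * b)) -> true; tmp = 9; ((max(c, -6) - abs(b)) == (a / 4)) -> false; tmp = 10; return 0
calc_v2: tmp = 0; tot = 0; ((max(a, tot) + (c - a)) == (c * b)) -> true; division by zero -> ERROR
verdict: not equivalent; witness: a=3, b=-5, c=0


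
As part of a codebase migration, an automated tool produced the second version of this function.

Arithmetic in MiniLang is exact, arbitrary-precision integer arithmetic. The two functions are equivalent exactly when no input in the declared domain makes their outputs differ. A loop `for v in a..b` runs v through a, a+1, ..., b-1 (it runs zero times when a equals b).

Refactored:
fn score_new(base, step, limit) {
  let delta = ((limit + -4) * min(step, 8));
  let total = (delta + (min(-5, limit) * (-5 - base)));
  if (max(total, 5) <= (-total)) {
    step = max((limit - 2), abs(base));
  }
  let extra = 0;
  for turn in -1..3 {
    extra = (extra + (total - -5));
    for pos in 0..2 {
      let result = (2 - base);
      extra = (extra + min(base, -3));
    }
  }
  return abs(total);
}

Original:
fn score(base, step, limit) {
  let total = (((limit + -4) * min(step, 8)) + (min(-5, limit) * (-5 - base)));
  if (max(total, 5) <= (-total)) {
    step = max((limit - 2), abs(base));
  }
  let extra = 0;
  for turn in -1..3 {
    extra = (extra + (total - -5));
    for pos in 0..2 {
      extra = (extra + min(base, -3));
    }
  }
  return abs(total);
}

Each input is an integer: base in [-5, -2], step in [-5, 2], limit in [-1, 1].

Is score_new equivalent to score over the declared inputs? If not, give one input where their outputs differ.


Although constant usage differs; and local variable names differ; and statement counts differ; and arithmetic usage differs, 96/96 inputs agree.
verdict: equivalent


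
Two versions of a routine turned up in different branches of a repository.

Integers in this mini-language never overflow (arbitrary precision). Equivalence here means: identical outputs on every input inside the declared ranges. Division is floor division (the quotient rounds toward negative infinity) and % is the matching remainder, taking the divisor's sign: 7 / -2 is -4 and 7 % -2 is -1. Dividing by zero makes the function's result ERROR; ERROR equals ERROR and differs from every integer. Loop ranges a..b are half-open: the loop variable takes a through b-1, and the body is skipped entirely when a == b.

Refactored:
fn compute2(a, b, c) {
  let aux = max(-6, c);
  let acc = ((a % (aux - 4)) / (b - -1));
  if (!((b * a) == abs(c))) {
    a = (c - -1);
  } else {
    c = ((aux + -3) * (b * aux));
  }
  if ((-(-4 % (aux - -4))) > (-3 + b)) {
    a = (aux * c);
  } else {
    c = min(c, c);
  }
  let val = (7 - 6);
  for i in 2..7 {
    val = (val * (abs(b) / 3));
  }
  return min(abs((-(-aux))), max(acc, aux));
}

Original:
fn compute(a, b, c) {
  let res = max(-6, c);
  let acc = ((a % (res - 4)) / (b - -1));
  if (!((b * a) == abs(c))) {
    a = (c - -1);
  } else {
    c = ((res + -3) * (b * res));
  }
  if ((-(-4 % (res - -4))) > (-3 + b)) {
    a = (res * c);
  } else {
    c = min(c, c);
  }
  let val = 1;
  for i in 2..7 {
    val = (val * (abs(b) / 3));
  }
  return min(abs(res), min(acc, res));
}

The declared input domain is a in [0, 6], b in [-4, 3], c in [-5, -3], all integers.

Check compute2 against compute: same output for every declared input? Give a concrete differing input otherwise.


These are not equivalent — on a=0, b=-4, c=-5 the outputs split (-5 vs 0).
compute: res := -5 | acc := 0 | (!((b * a) == abs(c))): true | a := -4 | ((-(-4 % (res - -4))) > (-3 + b)): true | a := 25 | val := 1 | iter i=2: | val := 1 | iter i=3: | val := 1 | iter i=4: | val := 1 | iter i=5: | val := 1 | iter i=6: | val := 1 | result -5
compute2: aux := -5 | acc := 0 | (!((b * a) == abs(c))): true | a := -4 | ((-(-4 % (aux - -4))) > (-3 + b)): true | a := 25 | val := 1 | iter i=2: | val := 1 | iter i=3: | val := 1 | iter i=4: | val := 1 | iter i=5: | val := 1 | iter i=6: | val := 1 | result 0
verdict: not equivalent; witness: a=0, b=-4, c=-5


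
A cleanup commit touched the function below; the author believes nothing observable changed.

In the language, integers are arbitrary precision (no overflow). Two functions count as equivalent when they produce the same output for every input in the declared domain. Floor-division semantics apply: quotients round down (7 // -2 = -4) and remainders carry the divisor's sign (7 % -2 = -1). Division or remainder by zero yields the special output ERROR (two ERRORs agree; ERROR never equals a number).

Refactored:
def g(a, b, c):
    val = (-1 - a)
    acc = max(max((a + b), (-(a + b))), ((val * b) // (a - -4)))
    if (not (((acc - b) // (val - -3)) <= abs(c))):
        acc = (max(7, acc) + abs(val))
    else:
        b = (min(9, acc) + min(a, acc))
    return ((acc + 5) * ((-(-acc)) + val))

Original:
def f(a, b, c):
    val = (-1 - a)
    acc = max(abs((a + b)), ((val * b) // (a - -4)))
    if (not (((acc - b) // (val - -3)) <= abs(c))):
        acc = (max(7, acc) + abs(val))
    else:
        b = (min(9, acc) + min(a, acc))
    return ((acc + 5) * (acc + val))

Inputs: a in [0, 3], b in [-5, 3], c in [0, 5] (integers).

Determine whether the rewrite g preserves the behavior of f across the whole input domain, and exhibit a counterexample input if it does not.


Side by side, the visible changes include: min/max/abs usage differs; also arithmetic usage differs.
Spot check at a=2, b=2, c=3 — f: val = -3; acc = 4; division by zero -> ERROR. g: val = -3; acc = 4; division by zero -> ERROR. Both give ERROR.
Across all 216 domain points the two functions coincide.
verdict: equivalent


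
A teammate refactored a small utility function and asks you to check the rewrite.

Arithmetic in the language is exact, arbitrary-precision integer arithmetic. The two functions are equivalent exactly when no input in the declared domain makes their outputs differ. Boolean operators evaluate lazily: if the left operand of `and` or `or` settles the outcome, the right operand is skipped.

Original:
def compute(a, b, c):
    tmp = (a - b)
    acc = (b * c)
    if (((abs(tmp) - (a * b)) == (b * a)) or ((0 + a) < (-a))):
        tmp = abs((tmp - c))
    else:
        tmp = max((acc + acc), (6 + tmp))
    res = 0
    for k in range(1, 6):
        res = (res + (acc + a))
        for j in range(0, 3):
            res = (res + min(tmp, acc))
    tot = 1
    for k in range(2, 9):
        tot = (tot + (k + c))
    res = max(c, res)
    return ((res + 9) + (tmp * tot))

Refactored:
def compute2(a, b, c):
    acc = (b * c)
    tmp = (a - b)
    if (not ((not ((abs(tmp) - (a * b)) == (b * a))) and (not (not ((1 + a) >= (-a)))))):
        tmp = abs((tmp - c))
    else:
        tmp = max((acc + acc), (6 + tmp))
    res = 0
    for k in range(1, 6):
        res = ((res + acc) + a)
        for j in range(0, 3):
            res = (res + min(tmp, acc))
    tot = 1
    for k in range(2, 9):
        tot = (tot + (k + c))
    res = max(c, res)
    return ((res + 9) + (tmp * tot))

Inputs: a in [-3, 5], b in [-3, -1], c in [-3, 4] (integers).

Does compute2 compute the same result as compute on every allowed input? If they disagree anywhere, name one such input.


Equivalent. The one real change (`0` became `1`) has no effect anywhere in the declared ranges.
Sweeping the whole domain (216 inputs) finds no disagreement.
As a probe, take a=3, b=-2, c=1: compute runs tmp := 5 | acc := -2 | (((abs(tmp) - (a * b)) == (b * a)) or ((0 + a) < (-a))): false | tmp := 11 | res := 0 | iter k=1: | res := 1 | iter j=0: | res := -1 | iter j=1: | res := -3 | iter j=2: | res := -5 | iter k=2: | res := -4 | iter j=0: | res := -6 | iter j=1: | res := -8 | iter j=2: | res := -10 | iter k=3: | res := -9 | iter j=0: | res := -11 | iter j=1: | res := -13 | iter j=2: | res := -15 | iter k=4: | res := -14 | iter j=0: | res := -16 | iter j=1: | res := -18 | iter j=2: | res := -20 | iter k=5: | res := -19 | iter j=0: | res := -21 | iter j=1: | res := -23 | iter j=2: | res := -25 | tot := 1 | iter k=2: | tot := 4 | iter k=3: | tot := 8 | iter k=4: | tot := 13 | iter k=5: | tot := 19 | iter k=6: | tot := 26 | iter k=7: | tot := 34 | iter k=8: | tot := 43 | res := 1 | result 483; compute2 runs acc := -2 | tmp := 5 | (not ((not ((abs(tmp) - (a * b)) == (b * a))) and (not (not ((1 + a) >= (-a)))))): false | tmp := 11 | res := 0 | iter k=1: | res := 1 | iter j=0: | res := -1 | iter j=1: | res := -3 | iter j=2: | res := -5 | iter k=2: | res := -4 | iter j=0: | res := -6 | iter j=1: | res := -8 | iter j=2: | res := -10 | iter k=3: | res := -9 | iter j=0: | res := -11 | iter j=1: | res := -13 | iter j=2: | res := -15 | iter k=4: | res := -14 | iter j=0: | res := -16 | iter j=1: | res := -18 | iter j=2: | res := -20 | iter k=5: | res := -19 | iter j=0: | res := -21 | iter j=1: | res := -23 | iter j=2: | res := -25 | tot := 1 | iter k=2: | tot := 4 | iter k=3: | tot := 8 | iter k=4: | tot := 13 | iter k=5: | tot := 19 | iter k=6: | tot := 26 | iter k=7: | tot := 34 | iter k=8: | tot := 43 | res := 1 | result 483; both end at 483.
verdict: equivalent


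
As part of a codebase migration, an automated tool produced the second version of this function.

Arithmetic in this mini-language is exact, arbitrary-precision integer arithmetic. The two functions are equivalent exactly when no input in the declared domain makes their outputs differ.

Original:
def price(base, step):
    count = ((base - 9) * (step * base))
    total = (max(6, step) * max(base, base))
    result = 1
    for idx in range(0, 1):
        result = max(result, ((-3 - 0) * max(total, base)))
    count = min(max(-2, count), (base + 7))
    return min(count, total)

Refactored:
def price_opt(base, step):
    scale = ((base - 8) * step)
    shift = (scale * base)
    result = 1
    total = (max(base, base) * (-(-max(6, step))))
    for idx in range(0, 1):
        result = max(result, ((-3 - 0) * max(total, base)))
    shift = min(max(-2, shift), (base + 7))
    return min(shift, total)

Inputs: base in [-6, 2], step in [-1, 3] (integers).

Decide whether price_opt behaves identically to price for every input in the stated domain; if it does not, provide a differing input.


The suspicious edit (`9` became `8`) never changes the result for any input inside the declared domain.
One worked example (base=1, step=2) — price: count=-16, then total=6, then result=1, then (idx=0), then result=1, then count=-2, then returns -2; price_opt: scale=-14, then shift=-14, then result=1, then total=6, then (idx=0), then result=1, then shift=-2, then returns -2; agreement on -2.
An exhaustive pass over the 45 declared inputs shows identical outputs.
verdict: equivalent


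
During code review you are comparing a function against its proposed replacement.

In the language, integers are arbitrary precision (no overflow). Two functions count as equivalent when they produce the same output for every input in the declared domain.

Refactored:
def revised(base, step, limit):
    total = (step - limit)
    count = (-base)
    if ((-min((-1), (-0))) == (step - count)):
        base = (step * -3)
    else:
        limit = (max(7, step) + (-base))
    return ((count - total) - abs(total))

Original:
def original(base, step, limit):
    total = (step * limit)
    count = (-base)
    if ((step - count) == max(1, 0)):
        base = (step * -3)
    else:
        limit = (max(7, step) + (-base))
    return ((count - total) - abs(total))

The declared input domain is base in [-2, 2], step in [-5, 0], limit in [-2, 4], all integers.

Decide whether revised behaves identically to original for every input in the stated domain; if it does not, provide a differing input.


The rewrite breaks on base=-2, step=-5, limit=-2, where the results are -18 and 2.
original: total := 10 | count := 2 | ((step - count) == max(1, 0)): false | limit := 9 | result -18
revised: total := -3 | count := 2 | ((-min((-1), (-0))) == (step - count)): false | limit := 9 | result 2
verdict: not equivalent; witness: base=-2, step=-5, limit=-2


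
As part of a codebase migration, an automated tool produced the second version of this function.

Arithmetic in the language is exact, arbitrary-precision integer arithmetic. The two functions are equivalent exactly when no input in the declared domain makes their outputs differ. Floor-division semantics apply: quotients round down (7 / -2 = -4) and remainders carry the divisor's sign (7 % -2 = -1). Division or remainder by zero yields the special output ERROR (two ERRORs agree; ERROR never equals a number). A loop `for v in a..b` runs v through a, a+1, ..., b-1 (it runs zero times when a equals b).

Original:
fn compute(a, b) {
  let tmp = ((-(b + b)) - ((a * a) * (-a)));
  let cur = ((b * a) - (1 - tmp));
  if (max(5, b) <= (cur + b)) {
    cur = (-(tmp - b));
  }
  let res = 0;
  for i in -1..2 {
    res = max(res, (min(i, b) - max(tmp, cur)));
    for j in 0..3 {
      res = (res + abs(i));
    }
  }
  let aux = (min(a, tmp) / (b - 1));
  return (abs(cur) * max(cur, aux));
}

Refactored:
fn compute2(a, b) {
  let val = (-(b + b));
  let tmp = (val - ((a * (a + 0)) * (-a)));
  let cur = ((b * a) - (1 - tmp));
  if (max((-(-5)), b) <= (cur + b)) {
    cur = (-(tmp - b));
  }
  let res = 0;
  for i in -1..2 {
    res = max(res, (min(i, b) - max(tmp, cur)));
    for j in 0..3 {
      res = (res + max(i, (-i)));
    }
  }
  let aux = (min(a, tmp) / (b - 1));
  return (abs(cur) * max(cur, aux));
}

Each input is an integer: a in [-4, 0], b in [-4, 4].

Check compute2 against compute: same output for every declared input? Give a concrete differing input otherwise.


Although min/max/abs usage differs; and statement counts differ; and constant usage differs; and local variable names differ; and arithmetic usage differs, 45/45 inputs agree.
verdict: equivalent


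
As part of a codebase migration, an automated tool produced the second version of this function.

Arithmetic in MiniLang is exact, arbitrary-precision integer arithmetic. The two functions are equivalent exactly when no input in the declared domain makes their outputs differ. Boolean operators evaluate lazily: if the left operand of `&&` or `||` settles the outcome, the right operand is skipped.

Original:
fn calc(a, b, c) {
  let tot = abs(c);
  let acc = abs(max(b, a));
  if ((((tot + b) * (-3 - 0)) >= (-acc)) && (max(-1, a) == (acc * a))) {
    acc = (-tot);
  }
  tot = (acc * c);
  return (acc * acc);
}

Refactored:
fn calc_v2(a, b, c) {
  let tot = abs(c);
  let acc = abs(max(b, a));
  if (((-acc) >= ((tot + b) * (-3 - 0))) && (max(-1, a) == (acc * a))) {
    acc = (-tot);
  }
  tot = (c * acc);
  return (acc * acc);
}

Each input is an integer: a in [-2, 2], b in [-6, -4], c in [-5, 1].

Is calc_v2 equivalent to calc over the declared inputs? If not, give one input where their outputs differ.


Consider the input a=-1, b=-6, c=-5.
calc: tot = 5; acc = 1; ((((tot + b) * (-3 - 0)) >= (-acc)) && (max(-1, a) == (acc * a))) -> true; acc = -5; tot = 25; return 25
calc_v2: tot = 5; acc = 1; (((-acc) >= ((tot + b) * (-3 - 0))) && (max(-1, a) == (acc * a))) -> false; tot = -5; return 1
25 and 1 differ, so these are not the same function on this domain.
verdict: not equivalent; witness: a=-1, b=-6, c=-5


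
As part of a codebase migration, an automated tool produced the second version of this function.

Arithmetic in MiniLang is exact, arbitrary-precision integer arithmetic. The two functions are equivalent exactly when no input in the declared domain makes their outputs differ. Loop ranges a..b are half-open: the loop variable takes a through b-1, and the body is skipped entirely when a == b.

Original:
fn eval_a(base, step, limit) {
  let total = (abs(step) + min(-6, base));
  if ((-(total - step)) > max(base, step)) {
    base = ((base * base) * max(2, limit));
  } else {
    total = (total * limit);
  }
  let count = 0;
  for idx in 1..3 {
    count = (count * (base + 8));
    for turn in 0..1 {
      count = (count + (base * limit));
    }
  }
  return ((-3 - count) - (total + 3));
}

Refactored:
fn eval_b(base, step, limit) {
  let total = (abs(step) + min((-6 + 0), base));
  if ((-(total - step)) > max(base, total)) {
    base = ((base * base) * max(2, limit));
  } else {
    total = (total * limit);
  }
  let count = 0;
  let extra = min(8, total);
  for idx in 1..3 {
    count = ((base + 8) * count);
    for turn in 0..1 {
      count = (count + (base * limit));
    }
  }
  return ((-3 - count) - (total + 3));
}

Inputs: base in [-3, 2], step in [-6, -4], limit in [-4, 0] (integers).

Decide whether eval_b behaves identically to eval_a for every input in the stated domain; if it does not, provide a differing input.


There is a counterexample at base=-3, step=-4, limit=-4: 1940 on one side, -86 on the other.
eval_a: total=-2, then ((-(total - step)) > max(base, step)) is true, then base=18, then count=0, then (idx=1), then count=0, then (turn=0), then count=-72, then (idx=2), then count=-1872, then (turn=0), then count=-1944, then returns 1940
eval_b: total=-2, then ((-(total - step)) > max(base, total)) is false, then total=8, then count=0, then extra=8, then (idx=1), then count=0, then (turn=0), then count=12, then (idx=2), then count=60, then (turn=0), then count=72, then returns -86
verdict: not equivalent; witness: base=-3, step=-4, limit=-4
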